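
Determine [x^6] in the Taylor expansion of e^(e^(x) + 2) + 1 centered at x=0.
203·e^(3)/720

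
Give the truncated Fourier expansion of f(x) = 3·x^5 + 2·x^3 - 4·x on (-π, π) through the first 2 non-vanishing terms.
(-116·π^2 + 6·π^4 + 688)·sin(x) + (-3·π^4 - 31/2 + 13·π^2)·sin(2·x)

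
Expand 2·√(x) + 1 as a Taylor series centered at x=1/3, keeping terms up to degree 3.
1 + 2·√(3)/3 + √(3)·(x - 1/3) - 3·√(3)·(x - 1/3)^2/4 + 9·√(3)·(x - 1/3)^3/8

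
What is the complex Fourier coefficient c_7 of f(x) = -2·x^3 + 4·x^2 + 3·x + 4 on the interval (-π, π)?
Compute the real Fourier coefficients first: a_7 = -16/49, b_7 = 318/343 - 4·π^2/7.
Then c_7 = (a_7 − i·b_7)/2 = -8/49 - 159·i/343 + 2·i·π^2/7.

Final answer: -8/49 - 159·i/343 + 2·i·π^2/7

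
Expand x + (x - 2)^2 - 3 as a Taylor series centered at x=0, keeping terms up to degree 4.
x^2 - 3·x + 1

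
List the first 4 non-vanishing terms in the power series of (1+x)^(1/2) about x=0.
x^3/16 - x^2/8 + x/2 + 1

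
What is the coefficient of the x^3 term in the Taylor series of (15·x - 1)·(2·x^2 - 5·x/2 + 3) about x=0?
Expand to order 3: (15·x - 1)·(2·x^2 - 5·x/2 + 3) = 30·x^3 - 79·x^2/2 + 95·x/2 - 3 + O(x^4).
The coefficient of x^3 is 30.

Final answer: 30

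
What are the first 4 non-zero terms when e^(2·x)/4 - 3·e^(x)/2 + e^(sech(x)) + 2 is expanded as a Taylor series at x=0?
x^3/12 + x^2·(-e/2 - 1/4) - x + 3/4 + e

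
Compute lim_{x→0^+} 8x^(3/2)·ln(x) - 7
The product is a 0·∞ indeterminate form at x → 0⁺.
Rewrite the product as 8·ln(x) / x^(-3/2) and apply L'Hôpital, or use the standard hierarchy x^(-3/2) ≫ |ln x| as x → 0⁺.
The indeterminate product → 0, so the limit = -7.

Final answer: -7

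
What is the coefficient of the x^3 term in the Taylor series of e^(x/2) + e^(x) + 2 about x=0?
Expand to order 3: e^(x/2) + e^(x) + 2 = 3·x^3/16 + 5·x^2/8 + 3·x/2 + 4 + O(x^4).
The coefficient of x^3 is 3/16.

Final answer: 3/16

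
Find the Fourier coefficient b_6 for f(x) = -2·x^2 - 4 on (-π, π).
b_6 = (1/π) ∫_{-π}^{π} f(x)·sin(6x) dx.
Evaluate the integral (use parity and integration by parts as needed): b_6 = 0.

Final answer: 0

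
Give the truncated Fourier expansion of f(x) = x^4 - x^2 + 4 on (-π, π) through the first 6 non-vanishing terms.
(52 - 8·π^2)·cos(x) + (-4 + 2·π^2)·cos(2·x) + (28/27 - 8·π^2/9)·cos(3·x) + (-7/16 + π^2/2)·cos(4·x) + (148/625 - 8·π^2/25)·cos(5·x) - π^2/3 + 4 + π^4/5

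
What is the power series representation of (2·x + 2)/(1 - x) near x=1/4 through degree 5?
10/3 + 64·(x - 1/4)/9 + 256·(x - 1/4)^2/27 + 1024·(x - 1/4)^3/81 + 4096·(x - 1/4)^4/243 + 16384·(x - 1/4)^5/729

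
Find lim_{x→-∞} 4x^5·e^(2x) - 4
The product is a 0·∞ indeterminate form at x → -∞.
Rewrite the product as 4x^5 / e^(-2x) (an ∞/∞ form) and apply L'Hôpital, or use the standard hierarchy e^(2|x|) ≫ |x^5| as x → -∞.
The indeterminate product → 0, so the limit = -4.

Final answer: -4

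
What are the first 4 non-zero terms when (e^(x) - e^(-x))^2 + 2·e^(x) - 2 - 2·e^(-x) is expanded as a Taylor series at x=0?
2·x^3/3 + 4·x^2 + 4·x - 2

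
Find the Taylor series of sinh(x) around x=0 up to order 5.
x^5/120 + x^3/6 + x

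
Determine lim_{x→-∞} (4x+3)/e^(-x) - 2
The quotient is an ∞/∞ indeterminate form as x → -∞.
Compare growth rates of the dominant terms (exponentials ≫ polynomials ≫ logarithms), or apply L'Hôpital's rule; the quotient → 0.
Adding the constant: 0 - 2 = -2. Limit = -2.

Final answer: -2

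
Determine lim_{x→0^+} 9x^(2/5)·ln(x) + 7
The product is a 0·∞ indeterminate form at x → 0⁺.
Rewrite the product as 9·ln(x) / x^(-2/5) and apply L'Hôpital, or use the standard hierarchy x^(-2/5) ≫ |ln x| as x → 0⁺.
The indeterminate product → 0, so the limit = 7.

Final answer: 7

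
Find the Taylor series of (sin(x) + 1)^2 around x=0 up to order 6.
2·x^6/45 + x^5/60 - x^4/3 - x^3/3 + x^2 + 2·x + 1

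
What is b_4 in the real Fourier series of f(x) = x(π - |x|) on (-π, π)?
b_4 = (1/π) ∫_{-π}^{π} f(x)·sin(4x) dx.
Evaluate the integral (use parity and integration by parts as needed): b_4 = 0.

Final answer: 0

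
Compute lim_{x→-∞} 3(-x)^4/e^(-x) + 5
The quotient is an ∞/∞ indeterminate form as x → -∞.
Compare growth rates of the dominant terms (exponentials ≫ polynomials ≫ logarithms), or apply L'Hôpital's rule; the quotient → 0.
Adding the constant: 0 + 5 = 5. Limit = 5.

Final answer: 5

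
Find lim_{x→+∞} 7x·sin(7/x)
As x → +∞: let u = 7/x → 0⁺; then 7·x·sin(7/x) = 7·7·sin(u)/u → 7·7·1 = 49.
Limit = 49.

Final answer: 49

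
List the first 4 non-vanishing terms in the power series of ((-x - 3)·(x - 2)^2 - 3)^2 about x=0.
46·x^3 + 34·x^2 - 240·x + 225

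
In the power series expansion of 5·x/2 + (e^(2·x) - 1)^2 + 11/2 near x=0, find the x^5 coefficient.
Expand to order 5: 5·x/2 + (e^(2·x) - 1)^2 + 11/2 = 8·x^5 + 28·x^4/3 + 8·x^3 + 4·x^2 + 5·x/2 + 11/2 + O(x^6).
The coefficient of x^5 is 8.

Final answer: 8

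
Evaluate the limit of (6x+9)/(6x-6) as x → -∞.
Evaluate the dominant behaviour as x → -∞; each term tends to a finite value or vanishes.
Limit = 1.

Final answer: 1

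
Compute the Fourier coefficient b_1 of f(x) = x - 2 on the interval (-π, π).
b_1 = (1/π) ∫_{-π}^{π} f(x)·sin(1x) dx.
Evaluate the integral (use parity and integration by parts as needed): b_1 = 2.

Final answer: 2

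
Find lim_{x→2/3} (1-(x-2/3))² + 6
Direct substitution at x = 2/3 gives 7.

Final answer: 7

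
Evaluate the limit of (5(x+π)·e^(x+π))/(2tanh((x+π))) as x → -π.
Both numerator and denominator → 0 as x → -π; this is a 0/0 indeterminate form.
Expand each to leading order near x = -π: numerator ~ 5·(x + π), denominator ~ 2·(x + π).
The limit of the ratio is 5/2.

Final answer: 5/2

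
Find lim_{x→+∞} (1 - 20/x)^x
As x → +∞: this is the defining limit (1 - 20/x)^x → e^(-20).
Limit = e^(-20).

Final answer: e^(-20)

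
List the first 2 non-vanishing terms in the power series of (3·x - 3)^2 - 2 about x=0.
7 - 18·x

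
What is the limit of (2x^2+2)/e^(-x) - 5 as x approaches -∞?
The quotient is an ∞/∞ indeterminate form as x → -∞.
Compare growth rates of the dominant terms (exponentials ≫ polynomials ≫ logarithms), or apply L'Hôpital's rule; the quotient → 0.
Adding the constant: 0 - 5 = -5. Limit = -5.

Final answer: -5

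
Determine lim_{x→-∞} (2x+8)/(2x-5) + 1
Evaluate the dominant behaviour as x → -∞; each term tends to a finite value or vanishes.
Limit = 2.

Final answer: 2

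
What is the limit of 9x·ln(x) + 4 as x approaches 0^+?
The product is a 0·∞ indeterminate form at x → 0⁺.
Rewrite the product as 9·ln(x) / x^(-1) and apply L'Hôpital, or use the standard hierarchy x^(-1) ≫ |ln x| as x → 0⁺.
The indeterminate product → 0, so the limit = 4.

Final answer: 4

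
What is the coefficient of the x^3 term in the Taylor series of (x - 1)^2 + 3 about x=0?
Expand to order 3: (x - 1)^2 + 3 = x^2 - 2·x + 4 + O(x^4).
The coefficient of x^3 is 0.

Final answer: 0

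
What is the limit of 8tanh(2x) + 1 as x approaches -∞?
Evaluate the dominant behaviour as x → -∞; each term tends to a finite value or vanishes.
Limit = -7.

Final answer: -7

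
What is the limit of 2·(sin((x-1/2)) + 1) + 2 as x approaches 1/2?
Direct substitution at x = 1/2 gives 4.

Final answer: 4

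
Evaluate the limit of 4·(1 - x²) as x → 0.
Direct substitution at x = 0 gives 4.

Final answer: 4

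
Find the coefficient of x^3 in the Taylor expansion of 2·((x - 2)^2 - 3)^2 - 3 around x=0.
Expand to order 3: 2·((x - 2)^2 - 3)^2 - 3 = -16·x^3 + 36·x^2 - 16·x - 1 + O(x^4).
The coefficient of x^3 is -16.

Final answer: -16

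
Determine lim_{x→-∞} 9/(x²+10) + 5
Evaluate the dominant behaviour as x → -∞; each term tends to a finite value or vanishes.
Limit = 5.

Final answer: 5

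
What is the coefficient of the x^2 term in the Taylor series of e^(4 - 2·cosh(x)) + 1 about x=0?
Expand to order 2: e^(4 - 2·cosh(x)) + 1 = -x^2·e^(2) + 1 + e^(2) + O(x^3).
The coefficient of x^2 is -e^(2).

Final answer: -e^(2)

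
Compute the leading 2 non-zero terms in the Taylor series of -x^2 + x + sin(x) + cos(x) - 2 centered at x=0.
2·x - 1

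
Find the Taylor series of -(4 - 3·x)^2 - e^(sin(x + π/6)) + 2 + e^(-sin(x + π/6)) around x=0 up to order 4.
x^4·(e^(-1/2)/384 + 55·e^(1/2)/384) + x^3·(-5·√(3)·e^(-1/2)/48 + 7·√(3)·e^(1/2)/48) + x^2·(-9 - e^(1/2)/8 + 5·e^(-1/2)/8) + x·(-√(3)·e^(1/2)/2 - √(3)·e^(-1/2)/2 + 24) - 14 - e^(1/2) + e^(-1/2)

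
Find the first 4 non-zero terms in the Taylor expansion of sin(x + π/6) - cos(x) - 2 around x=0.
-√(3)·x^3/12 + x^2/4 + √(3)·x/2 - 5/2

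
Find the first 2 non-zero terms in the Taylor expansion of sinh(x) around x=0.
x^3/6 + x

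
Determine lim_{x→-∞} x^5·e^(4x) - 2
The product is a 0·∞ indeterminate form at x → -∞.
Rewrite the product as x^5 / e^(-4x) (an ∞/∞ form) and apply L'Hôpital, or use the standard hierarchy e^(4|x|) ≫ |x^5| as x → -∞.
The indeterminate product → 0, so the limit = -2.

Final answer: -2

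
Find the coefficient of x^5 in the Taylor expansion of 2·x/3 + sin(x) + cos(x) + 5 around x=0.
Expand to order 5: 2·x/3 + sin(x) + cos(x) + 5 = x^5/120 + x^4/24 - x^3/6 - x^2/2 + 5·x/3 + 6 + O(x^6).
The coefficient of x^5 is 1/120.

Final answer: 1/120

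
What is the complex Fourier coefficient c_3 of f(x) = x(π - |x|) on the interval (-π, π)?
Compute the real Fourier coefficients first: a_3 = 0, b_3 = 8/(27·π).
Then c_3 = (a_3 − i·b_3)/2 = -4·i/(27·π).

Final answer: -4·i/(27·π)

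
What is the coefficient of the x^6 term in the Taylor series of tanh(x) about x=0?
Expand to order 6: tanh(x) = 2·x^5/15 - x^3/3 + x + O(x^7).
The coefficient of x^6 is 0.

Final answer: 0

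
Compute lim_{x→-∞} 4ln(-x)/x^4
This is an ∞/∞ indeterminate form as x → -∞.
Compare growth rates of the dominant terms (exponentials ≫ polynomials ≫ logarithms), or apply L'Hôpital's rule; the quotient → 0.
Limit = 0.

Final answer: 0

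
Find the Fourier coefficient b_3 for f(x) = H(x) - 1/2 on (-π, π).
b_3 = (1/π) ∫_{-π}^{π} f(x)·sin(3x) dx.
Evaluate the integral (use parity and integration by parts as needed): b_3 = 2/(3·π).

Final answer: 2/(3·π)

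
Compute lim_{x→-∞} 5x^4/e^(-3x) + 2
The quotient is an ∞/∞ indeterminate form as x → -∞.
Compare growth rates of the dominant terms (exponentials ≫ polynomials ≫ logarithms), or apply L'Hôpital's rule; the quotient → 0.
Adding the constant: 0 + 2 = 2. Limit = 2.

Final answer: 2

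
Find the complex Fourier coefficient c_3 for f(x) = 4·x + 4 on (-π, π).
Compute the real Fourier coefficients first: a_3 = 0, b_3 = 8/3.
Then c_3 = (a_3 − i·b_3)/2 = -4·i/3.

Final answer: -4·i/3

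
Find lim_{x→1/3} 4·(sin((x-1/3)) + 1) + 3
Direct substitution at x = 1/3 gives 7.

Final answer: 7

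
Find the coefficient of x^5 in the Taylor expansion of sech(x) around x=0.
Expand to order 5: sech(x) = 5·x^4/24 - x^2/2 + 1 + O(x^6).
The coefficient of x^5 is 0.

Final answer: 0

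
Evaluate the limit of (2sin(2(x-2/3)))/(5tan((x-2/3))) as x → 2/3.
Both numerator and denominator → 0 as x → 2/3; this is a 0/0 indeterminate form.
Expand each to leading order near x = 2/3: numerator ~ 4·(x - 2/3), denominator ~ 5·(x - 2/3).
The limit of the ratio is 4/5.

Final answer: 4/5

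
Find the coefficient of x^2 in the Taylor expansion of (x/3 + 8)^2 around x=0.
Expand to order 2: (x/3 + 8)^2 = x^2/9 + 16·x/3 + 64 + O(x^3).
The coefficient of x^2 is 1/9.

Final answer: 1/9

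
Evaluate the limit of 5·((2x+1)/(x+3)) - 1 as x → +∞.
Evaluate the dominant behaviour as x → +∞; each term tends to a finite value or vanishes.
Limit = 9.

Final answer: 9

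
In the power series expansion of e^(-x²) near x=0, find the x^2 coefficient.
Expand to order 2: e^(-x²) = 1 - x^2 + O(x^3).
The coefficient of x^2 is -1.

Final answer: -1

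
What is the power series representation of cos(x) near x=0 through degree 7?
-x^6/720 + x^4/24 - x^2/2 + 1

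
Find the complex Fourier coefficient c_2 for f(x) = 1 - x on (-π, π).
Compute the real Fourier coefficients first: a_2 = 0, b_2 = 1.
Then c_2 = (a_2 − i·b_2)/2 = -i/2.

Final answer: -i/2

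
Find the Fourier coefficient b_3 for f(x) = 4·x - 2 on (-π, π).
b_3 = (1/π) ∫_{-π}^{π} f(x)·sin(3x) dx.
Evaluate the integral (use parity and integration by parts as needed): b_3 = 8/3.

Final answer: 8/3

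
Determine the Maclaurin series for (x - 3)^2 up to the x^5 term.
x^2 - 6·x + 9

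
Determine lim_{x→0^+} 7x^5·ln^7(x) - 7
The product is a 0·∞ indeterminate form at x → 0⁺.
Rewrite the product as 7·ln^7(x) / x^(-5) and apply L'Hôpital, or use the standard hierarchy x^(-5) ≫ |ln x|^7 as x → 0⁺.
The indeterminate product → 0, so the limit = -7.

Final answer: -7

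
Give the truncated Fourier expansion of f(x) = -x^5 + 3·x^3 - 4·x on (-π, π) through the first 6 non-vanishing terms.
(-284 - 2·π^4 + 46·π^2)·sin(x) + (-8·π^2 + 16 + π^4)·sin(2·x) + (-2·π^4/3 - 404/81 + 94·π^2/27)·sin(3·x) + (-17·π^2/8 + 179/64 + π^4/2)·sin(4·x) + (-2·π^4/5 - 1228/625 + 38·π^2/25)·sin(5·x) + (-32·π^2/27 + 124/81 + π^4/3)·sin(6·x)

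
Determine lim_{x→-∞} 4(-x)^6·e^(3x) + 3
The product is a 0·∞ indeterminate form at x → -∞.
Rewrite the product as 4(-x)^6 / e^(-3x) (an ∞/∞ form) and apply L'Hôpital, or use the standard hierarchy e^(3|x|) ≫ |(-x)^6| as x → -∞.
The indeterminate product → 0, so the limit = 3.

Final answer: 3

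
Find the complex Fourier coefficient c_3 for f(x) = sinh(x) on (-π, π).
Compute the real Fourier coefficients first: a_3 = 0, b_3 = 3·sinh(π)/(5·π).
Then c_3 = (a_3 − i·b_3)/2 = -3·i·sinh(π)/(10·π).

Final answer: -3·i·sinh(π)/(10·π)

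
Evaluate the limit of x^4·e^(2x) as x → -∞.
This is a 0·∞ indeterminate form at x → -∞.
Rewrite the product as x^4 / e^(-2x) (an ∞/∞ form) and apply L'Hôpital, or use the standard hierarchy e^(2|x|) ≫ |x^4| as x → -∞.
The indeterminate product → 0, so the limit = 0.

Final answer: 0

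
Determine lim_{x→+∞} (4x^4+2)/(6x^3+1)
This is an ∞/∞ indeterminate form as x → +∞.
Divide numerator and denominator by x^4 and let the lower-order terms vanish; the numerator's degree 4 exceeds the denominator's degree 3, so the quotient diverges.
Limit = ∞.

Final answer: ∞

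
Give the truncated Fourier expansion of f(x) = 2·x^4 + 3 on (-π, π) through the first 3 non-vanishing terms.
(96 - 16·π^2)·cos(x) + (-6 + 4·π^2)·cos(2·x) + 3 + 2·π^4/5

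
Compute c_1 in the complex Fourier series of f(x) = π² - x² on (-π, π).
Compute the real Fourier coefficients first: a_1 = 4, b_1 = 0.
Then c_1 = (a_1 − i·b_1)/2 = 2.

Final answer: 2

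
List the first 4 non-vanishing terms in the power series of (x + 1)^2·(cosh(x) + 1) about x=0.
x^3 + 5·x^2/2 + 4·x + 2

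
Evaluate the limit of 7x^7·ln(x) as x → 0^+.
This is a 0·∞ indeterminate form at x → 0⁺.
Rewrite the product as 7·ln(x) / x^(-7) and apply L'Hôpital, or use the standard hierarchy x^(-7) ≫ |ln x| as x → 0⁺.
The indeterminate product → 0, so the limit = 0.

Final answer: 0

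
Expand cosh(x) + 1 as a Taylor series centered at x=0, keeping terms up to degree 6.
x^6/720 + x^4/24 + x^2/2 + 2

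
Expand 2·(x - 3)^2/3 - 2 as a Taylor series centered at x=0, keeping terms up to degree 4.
2·x^2/3 - 4·x + 4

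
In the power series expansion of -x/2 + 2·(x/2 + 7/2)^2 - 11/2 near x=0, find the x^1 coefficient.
Expand to order 1: -x/2 + 2·(x/2 + 7/2)^2 - 11/2 = 13·x/2 + 19 + O(x^2).
The coefficient of x^1 is 13/2.

Final answer: 13/2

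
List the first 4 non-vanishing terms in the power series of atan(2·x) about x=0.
-128·x^7/7 + 32·x^5/5 - 8·x^3/3 + 2·x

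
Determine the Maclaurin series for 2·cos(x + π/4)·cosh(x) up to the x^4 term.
-√(2)·x^4/6 - √(2)·x^3/3 - √(2)·x + √(2)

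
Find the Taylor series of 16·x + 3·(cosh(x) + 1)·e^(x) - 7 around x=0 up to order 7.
13·x^7/336 + 11·x^6/80 + 17·x^5/40 + 9·x^4/8 + 5·x^3/2 + 9·x^2/2 + 22·x - 1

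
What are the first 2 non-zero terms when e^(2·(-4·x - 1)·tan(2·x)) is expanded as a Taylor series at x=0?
1 - 4·x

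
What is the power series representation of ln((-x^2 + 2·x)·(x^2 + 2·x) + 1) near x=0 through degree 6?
76·x^6/3 - 9·x^4 + 4·x^2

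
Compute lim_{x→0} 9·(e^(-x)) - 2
Direct substitution at x = 0 gives 7.

Final answer: 7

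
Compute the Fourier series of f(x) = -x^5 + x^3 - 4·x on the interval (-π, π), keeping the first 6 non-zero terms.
(-260 - 2·π^4 + 42·π^2)·sin(x) + (-6·π^2 + 13 + π^4)·sin(2·x) + (-2·π^4/3 - 332/81 + 58·π^2/27)·sin(3·x) + (-9·π^2/8 + 155/64 + π^4/2)·sin(4·x) + (-2·π^4/5 - 1108/625 + 18·π^2/25)·sin(5·x) + (-14·π^2/27 + 115/81 + π^4/3)·sin(6·x)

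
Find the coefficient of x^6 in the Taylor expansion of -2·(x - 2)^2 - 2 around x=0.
Expand to order 6: -2·(x - 2)^2 - 2 = -2·x^2 + 8·x - 10 + O(x^7).
The coefficient of x^6 is 0.

Final answer: 0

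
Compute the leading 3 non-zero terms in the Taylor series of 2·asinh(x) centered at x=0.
3·x^5/20 - x^3/3 + 2·x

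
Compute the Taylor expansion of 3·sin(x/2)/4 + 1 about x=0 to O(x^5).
-x^3/64 + 3·x/8 + 1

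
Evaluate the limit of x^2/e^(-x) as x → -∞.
This is an ∞/∞ indeterminate form as x → -∞.
Compare growth rates of the dominant terms (exponentials ≫ polynomials ≫ logarithms), or apply L'Hôpital's rule; the quotient → 0.
Limit = 0.

Final answer: 0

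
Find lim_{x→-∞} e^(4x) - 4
Evaluate the dominant behaviour as x → -∞; each term tends to a finite value or vanishes.
Limit = -4.

Final answer: -4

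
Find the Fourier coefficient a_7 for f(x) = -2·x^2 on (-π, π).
a_7 = (1/π) ∫_{-π}^{π} f(x)·cos(7x) dx.
Evaluate the integral (use parity and integration by parts as needed): a_7 = 8/49.

Final answer: 8/49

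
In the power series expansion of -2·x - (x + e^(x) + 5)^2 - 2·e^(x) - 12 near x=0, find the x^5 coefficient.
Expand to order 5: -2·x - (x + e^(x) + 5)^2 - 2·e^(x) - 12 = -9·x^5/20 - 3·x^4/2 - 13·x^3/3 - 11·x^2 - 28·x - 50 + O(x^6).
The coefficient of x^5 is -9/20.

Final answer: -9/20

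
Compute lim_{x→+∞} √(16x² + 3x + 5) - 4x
As x → +∞: multiply by the conjugate to get (3x+5)/(√(16x²+3x+5)+4x); the denominator ~ 8x, so the limit is 3/8.
Limit = 3/8.

Final answer: 3/8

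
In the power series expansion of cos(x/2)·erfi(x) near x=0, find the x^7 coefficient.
Expand to order 7: cos(x/2)·erfi(x) = 1307·x^7/(53760·√(π)) + 39·x^5/(320·√(π)) + 5·x^3/(12·√(π)) + 2·x/√(π) + O(x^8).
The coefficient of x^7 is 1307/(53760·√(π)).

Final answer: 1307/(53760·√(π))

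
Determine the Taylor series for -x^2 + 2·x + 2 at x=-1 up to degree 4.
-1 + 4·(x + 1) - (x + 1)^2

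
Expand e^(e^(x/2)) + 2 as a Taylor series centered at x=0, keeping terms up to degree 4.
5·e·x^4/128 + 5·e·x^3/48 + e·x^2/4 + e·x/2 + 2 + e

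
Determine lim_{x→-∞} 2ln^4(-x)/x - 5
The quotient is an ∞/∞ indeterminate form as x → -∞.
Compare growth rates of the dominant terms (exponentials ≫ polynomials ≫ logarithms), or apply L'Hôpital's rule; the quotient → 0.
Adding the constant: 0 - 5 = -5. Limit = -5.

Final answer: -5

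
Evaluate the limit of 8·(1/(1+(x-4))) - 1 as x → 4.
Direct substitution at x = 4 gives 7.

Final answer: 7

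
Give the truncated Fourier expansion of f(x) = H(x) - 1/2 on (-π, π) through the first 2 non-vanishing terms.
2·sin(x)/π + 2·sin(3·x)/(3·π)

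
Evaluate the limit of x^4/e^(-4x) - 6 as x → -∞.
The quotient is an ∞/∞ indeterminate form as x → -∞.
Compare growth rates of the dominant terms (exponentials ≫ polynomials ≫ logarithms), or apply L'Hôpital's rule; the quotient → 0.
Adding the constant: 0 - 6 = -6. Limit = -6.

Final answer: -6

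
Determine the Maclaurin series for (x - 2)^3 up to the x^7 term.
x^3 - 6·x^2 + 12·x - 8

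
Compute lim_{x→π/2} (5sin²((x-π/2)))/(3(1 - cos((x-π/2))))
Both numerator and denominator → 0 as x → π/2; this is a 0/0 indeterminate form.
Expand each to leading order near x = π/2: numerator ~ 5·(x - π/2)^2, denominator ~ 3·(x - π/2)^2/2.
The limit of the ratio is 10/3.

Final answer: 10/3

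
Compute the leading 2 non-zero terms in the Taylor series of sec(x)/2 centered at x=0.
x^2/4 + 1/2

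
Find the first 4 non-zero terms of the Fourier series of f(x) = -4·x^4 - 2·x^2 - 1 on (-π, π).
(-184 + 32·π^2)·cos(x) + (10 - 8·π^2)·cos(2·x) + (-40/27 + 32·π^2/9)·cos(3·x) - 4·π^4/5 - 2·π^2/3 - 1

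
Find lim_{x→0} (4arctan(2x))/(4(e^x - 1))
Both numerator and denominator → 0 as x → 0; this is a 0/0 indeterminate form.
Expand each to leading order near x = 0: numerator ~ 8·x, denominator ~ 4·x.
The limit of the ratio is 2.

Final answer: 2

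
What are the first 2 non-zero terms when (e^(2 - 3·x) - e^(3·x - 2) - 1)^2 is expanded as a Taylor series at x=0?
x·(-6·e^(2)/(-1 - e^(-2) + e^(2)) - 6·e^(-2)/(-1 - e^(-2) + e^(2)))·(-1 - e^(-2) + e^(2))^2 + (-1 - e^(-2) + e^(2))^2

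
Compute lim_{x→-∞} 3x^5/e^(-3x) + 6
The quotient is an ∞/∞ indeterminate form as x → -∞.
Compare growth rates of the dominant terms (exponentials ≫ polynomials ≫ logarithms), or apply L'Hôpital's rule; the quotient → 0.
Adding the constant: 0 + 6 = 6. Limit = 6.

Final answer: 6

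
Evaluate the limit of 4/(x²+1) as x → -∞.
Evaluate the dominant behaviour as x → -∞; each term tends to a finite value or vanishes.
Limit = 0.

Final answer: 0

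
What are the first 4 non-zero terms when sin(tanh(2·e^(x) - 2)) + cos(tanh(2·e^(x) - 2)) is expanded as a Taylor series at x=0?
-17·x^3/3 - x^2 + 2·x + 1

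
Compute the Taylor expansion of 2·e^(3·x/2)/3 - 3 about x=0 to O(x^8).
81·x^7/35840 + 27·x^6/2560 + 27·x^5/640 + 9·x^4/64 + 3·x^3/8 + 3·x^2/4 + x - 7/3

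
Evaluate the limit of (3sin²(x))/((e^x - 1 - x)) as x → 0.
Both numerator and denominator → 0 as x → 0; this is a 0/0 indeterminate form.
Expand each to leading order near x = 0: numerator ~ 3·x^2, denominator ~ x^2/2.
The limit of the ratio is 6.

Final answer: 6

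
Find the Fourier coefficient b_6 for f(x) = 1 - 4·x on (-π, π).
b_6 = (1/π) ∫_{-π}^{π} f(x)·sin(6x) dx.
Evaluate the integral (use parity and integration by parts as needed): b_6 = 4/3.

Final answer: 4/3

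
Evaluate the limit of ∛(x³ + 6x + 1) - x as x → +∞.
This is an ∞ − ∞ indeterminate form.
Multiply by (A² + AB + B²)/(A² + AB + B²) where A = ∛(x³+6x + 1), B = x to use A³ − B³ = (A−B)(A²+AB+B²); the x³ terms cancel, leaving (6x + 1)/(A²+AB+B²) with denominator ~ 3x², so the limit is 0.
Limit = 0.

Final answer: 0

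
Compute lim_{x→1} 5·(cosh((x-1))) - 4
Direct substitution at x = 1 gives 1.

Final answer: 1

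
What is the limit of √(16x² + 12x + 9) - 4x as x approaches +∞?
As x → +∞: multiply by the conjugate to get (12x+9)/(√(16x²+12x+9)+4x); the denominator ~ 8x, so the limit is 12/8 = 3/2.
Limit = 3/2.

Final answer: 3/2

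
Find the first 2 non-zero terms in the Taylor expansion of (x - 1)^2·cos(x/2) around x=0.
1 - 2·x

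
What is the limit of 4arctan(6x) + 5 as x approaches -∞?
Evaluate the dominant behaviour as x → -∞; each term tends to a finite value or vanishes.
Limit = 5 - 2·π.

Final answer: 5 - 2·π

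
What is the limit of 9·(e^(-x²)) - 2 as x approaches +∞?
Evaluate the dominant behaviour as x → +∞; each term tends to a finite value or vanishes.
Limit = -2.

Final answer: -2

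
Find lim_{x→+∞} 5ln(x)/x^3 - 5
The quotient is an ∞/∞ indeterminate form as x → +∞.
The polynomial denominator x^3 dominates the logarithmic numerator (any positive power of x ≫ ln(x) as x → ∞), so the quotient → 0.
Adding the constant: 0 - 5 = -5. Limit = -5.

Final answer: -5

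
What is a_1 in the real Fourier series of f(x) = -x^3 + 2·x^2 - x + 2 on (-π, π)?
a_1 = (1/π) ∫_{-π}^{π} f(x)·cos(1x) dx.
Evaluate the integral (use parity and integration by parts as needed): a_1 = -8.

Final answer: -8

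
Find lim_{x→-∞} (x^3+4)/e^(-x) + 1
The quotient is an ∞/∞ indeterminate form as x → -∞.
Compare growth rates of the dominant terms (exponentials ≫ polynomials ≫ logarithms), or apply L'Hôpital's rule; the quotient → 0.
Adding the constant: 0 + 1 = 1. Limit = 1.

Final answer: 1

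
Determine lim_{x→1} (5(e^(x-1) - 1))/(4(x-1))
Both numerator and denominator → 0 as x → 1; this is a 0/0 indeterminate form.
Expand each to leading order near x = 1: numerator ~ 5·(x - 1), denominator ~ 4·(x - 1).
The limit of the ratio is 5/4.

Final answer: 5/4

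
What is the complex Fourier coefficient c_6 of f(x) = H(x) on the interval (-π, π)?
Compute the real Fourier coefficients first: a_6 = 0, b_6 = 0.
Then c_6 = (a_6 − i·b_6)/2 = 0.

Final answer: 0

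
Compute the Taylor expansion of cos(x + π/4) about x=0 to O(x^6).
-√(2)·x^5/240 + √(2)·x^4/48 + √(2)·x^3/12 - √(2)·x^2/4 - √(2)·x/2 + √(2)/2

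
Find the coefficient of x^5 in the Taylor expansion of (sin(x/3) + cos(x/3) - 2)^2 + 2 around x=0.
Expand to order 5: (sin(x/3) + cos(x/3) - 2)^2 + 2 = 7·x^5/7290 - x^4/486 - 2·x^3/81 + 2·x^2/9 - 2·x/3 + 3 + O(x^6).
The coefficient of x^5 is 7/7290.

Final answer: 7/7290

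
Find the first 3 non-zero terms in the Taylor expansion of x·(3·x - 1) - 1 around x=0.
3·x^2 - x - 1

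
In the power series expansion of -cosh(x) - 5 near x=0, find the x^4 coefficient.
Expand to order 4: -cosh(x) - 5 = -x^4/24 - x^2/2 - 6 + O(x^5).
The coefficient of x^4 is -1/24.

Final answer: -1/24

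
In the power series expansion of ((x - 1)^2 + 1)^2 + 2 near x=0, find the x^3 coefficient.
Expand to order 3: ((x - 1)^2 + 1)^2 + 2 = -4·x^3 + 8·x^2 - 8·x + 6 + O(x^4).
The coefficient of x^3 is -4.

Final answer: -4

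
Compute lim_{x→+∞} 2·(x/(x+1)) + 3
Evaluate the dominant behaviour as x → +∞; each term tends to a finite value or vanishes.
Limit = 5.

Final answer: 5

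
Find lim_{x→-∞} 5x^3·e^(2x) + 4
The product is a 0·∞ indeterminate form at x → -∞.
Rewrite the product as 5x^3 / e^(-2x) (an ∞/∞ form) and apply L'Hôpital, or use the standard hierarchy e^(2|x|) ≫ |x^3| as x → -∞.
The indeterminate product → 0, so the limit = 4.

Final answer: 4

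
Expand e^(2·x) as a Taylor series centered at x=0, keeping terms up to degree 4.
2·x^4/3 + 4·x^3/3 + 2·x^2 + 2·x + 1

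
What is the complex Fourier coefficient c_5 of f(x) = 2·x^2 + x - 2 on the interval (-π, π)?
Compute the real Fourier coefficients first: a_5 = -8/25, b_5 = 2/5.
Then c_5 = (a_5 − i·b_5)/2 = -4/25 - i/5.

Final answer: -4/25 - i/5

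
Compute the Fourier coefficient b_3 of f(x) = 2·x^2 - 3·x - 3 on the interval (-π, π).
b_3 = (1/π) ∫_{-π}^{π} f(x)·sin(3x) dx.
Evaluate the integral (use parity and integration by parts as needed): b_3 = -2.

Final answer: -2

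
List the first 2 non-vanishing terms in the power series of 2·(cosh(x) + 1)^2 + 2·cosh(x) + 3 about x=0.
5·x^2 + 13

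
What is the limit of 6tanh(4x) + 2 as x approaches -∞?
Evaluate the dominant behaviour as x → -∞; each term tends to a finite value or vanishes.
Limit = -4.

Final answer: -4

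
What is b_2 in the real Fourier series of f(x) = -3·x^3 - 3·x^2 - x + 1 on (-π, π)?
b_2 = (1/π) ∫_{-π}^{π} f(x)·sin(2x) dx.
Evaluate the integral (use parity and integration by parts as needed): b_2 = -7/2 + 3·π^2.

Final answer: -7/2 + 3·π^2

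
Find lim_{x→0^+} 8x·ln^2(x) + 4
The product is a 0·∞ indeterminate form at x → 0⁺.
Rewrite the product as 8·ln^2(x) / x^(-1) and apply L'Hôpital, or use the standard hierarchy x^(-1) ≫ |ln x|^2 as x → 0⁺.
The indeterminate product → 0, so the limit = 4.

Final answer: 4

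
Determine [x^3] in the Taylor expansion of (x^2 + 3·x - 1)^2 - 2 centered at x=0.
Expand to order 3: (x^2 + 3·x - 1)^2 - 2 = 6·x^3 + 7·x^2 - 6·x - 1 + O(x^4).
The coefficient of x^3 is 6.

Final answer: 6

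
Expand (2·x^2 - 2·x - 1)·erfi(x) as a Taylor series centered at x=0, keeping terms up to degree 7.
37·x^7/(105·√(π)) - 2·x^6/(5·√(π)) + 17·x^5/(15·√(π)) - 4·x^4/(3·√(π)) + 10·x^3/(3·√(π)) - 4·x^2/√(π) - 2·x/√(π)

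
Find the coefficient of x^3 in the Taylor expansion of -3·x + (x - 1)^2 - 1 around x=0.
Expand to order 3: -3·x + (x - 1)^2 - 1 = x^2 - 5·x + O(x^4).
The coefficient of x^3 is 0.

Final answer: 0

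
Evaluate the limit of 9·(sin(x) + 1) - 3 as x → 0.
Direct substitution at x = 0 gives 6.

Final answer: 6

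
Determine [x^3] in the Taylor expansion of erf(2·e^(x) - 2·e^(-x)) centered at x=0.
-124/(3·√(π))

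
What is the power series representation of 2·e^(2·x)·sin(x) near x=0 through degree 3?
11·x^3/3 + 4·x^2 + 2·x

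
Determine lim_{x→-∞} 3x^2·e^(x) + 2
The product is a 0·∞ indeterminate form at x → -∞.
Rewrite the product as 3x^2 / e^(-x) (an ∞/∞ form) and apply L'Hôpital, or use the standard hierarchy e^(|x|) ≫ |x^2| as x → -∞.
The indeterminate product → 0, so the limit = 2.

Final answer: 2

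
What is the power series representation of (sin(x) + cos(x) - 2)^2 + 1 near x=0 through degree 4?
-x^4/6 - 2·x^3/3 + 2·x^2 - 2·x + 2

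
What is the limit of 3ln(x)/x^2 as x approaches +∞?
This is an ∞/∞ indeterminate form as x → +∞.
The polynomial denominator x^2 dominates the logarithmic numerator (any positive power of x ≫ ln(x) as x → ∞), so the quotient → 0.
Limit = 0.

Final answer: 0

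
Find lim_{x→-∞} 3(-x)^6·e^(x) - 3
The product is a 0·∞ indeterminate form at x → -∞.
Rewrite the product as 3(-x)^6 / e^(-x) (an ∞/∞ form) and apply L'Hôpital, or use the standard hierarchy e^(|x|) ≫ |(-x)^6| as x → -∞.
The indeterminate product → 0, so the limit = -3.

Final answer: -3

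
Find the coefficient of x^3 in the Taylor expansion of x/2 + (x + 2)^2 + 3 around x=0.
Expand to order 3: x/2 + (x + 2)^2 + 3 = x^2 + 9·x/2 + 7 + O(x^4).
The coefficient of x^3 is 0.

Final answer: 0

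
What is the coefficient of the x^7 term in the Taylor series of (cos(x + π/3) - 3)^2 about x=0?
Expand to order 7: (cos(x + π/3) - 3)^2 = 29·√(3)·x^7/5040 + 19·x^6/720 - √(3)·x^5/24 - 7·x^4/24 - √(3)·x^3/6 + 2·x^2 + 5·√(3)·x/2 + 25/4 + O(x^8).
The coefficient of x^7 is 29·√(3)/5040.

Final answer: 29·√(3)/5040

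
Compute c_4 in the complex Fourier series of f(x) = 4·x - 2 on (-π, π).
Compute the real Fourier coefficients first: a_4 = 0, b_4 = -2.
Then c_4 = (a_4 − i·b_4)/2 = i.

Final answer: i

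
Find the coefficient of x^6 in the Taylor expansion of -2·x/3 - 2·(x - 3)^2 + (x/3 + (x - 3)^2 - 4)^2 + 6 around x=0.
Expand to order 6: -2·x/3 - 2·(x - 3)^2 + (x/3 + (x - 3)^2 - 4)^2 + 6 = x^4 - 34·x^3/3 + 361·x^2/9 - 136·x/3 + 13 + O(x^7).
The coefficient of x^6 is 0.

Final answer: 0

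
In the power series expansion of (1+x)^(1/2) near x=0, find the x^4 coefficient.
Expand to order 4: (1+x)^(1/2) = -5·x^4/128 + x^3/16 - x^2/8 + x/2 + 1 + O(x^5).
The coefficient of x^4 is -5/128.

Final answer: -5/128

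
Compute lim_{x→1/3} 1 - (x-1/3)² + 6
Direct substitution at x = 1/3 gives 7.

Final answer: 7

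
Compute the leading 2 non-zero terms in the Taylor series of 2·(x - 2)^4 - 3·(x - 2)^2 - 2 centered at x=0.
18 - 52·x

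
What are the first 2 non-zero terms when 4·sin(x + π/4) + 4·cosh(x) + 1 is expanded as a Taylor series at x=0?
2·√(2)·x + 2·√(2) + 5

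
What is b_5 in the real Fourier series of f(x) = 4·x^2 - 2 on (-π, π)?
b_5 = (1/π) ∫_{-π}^{π} f(x)·sin(5x) dx.
Evaluate the integral (use parity and integration by parts as needed): b_5 = 0.

Final answer: 0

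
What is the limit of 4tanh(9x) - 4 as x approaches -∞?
Evaluate the dominant behaviour as x → -∞; each term tends to a finite value or vanishes.
Limit = -8.

Final answer: -8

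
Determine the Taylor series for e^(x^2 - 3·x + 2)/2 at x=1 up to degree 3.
1/2 - (x - 1)/2 + 3·(x - 1)^2/4 - 7·(x - 1)^3/12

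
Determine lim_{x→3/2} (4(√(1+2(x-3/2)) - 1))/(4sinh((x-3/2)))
Both numerator and denominator → 0 as x → 3/2; this is a 0/0 indeterminate form.
Expand each to leading order near x = 3/2: numerator ~ 4·(x - 3/2), denominator ~ 4·(x - 3/2).
The limit of the ratio is 1.

Final answer: 1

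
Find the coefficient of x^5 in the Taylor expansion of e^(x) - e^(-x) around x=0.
Expand to order 5: e^(x) - e^(-x) = x^5/60 + x^3/3 + 2·x + O(x^6).
The coefficient of x^5 is 1/60.

Final answer: 1/60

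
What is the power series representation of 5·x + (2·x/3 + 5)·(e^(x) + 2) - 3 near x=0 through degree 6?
x^6/80 + 5·x^5/72 + 23·x^4/72 + 7·x^3/6 + 19·x^2/6 + 12·x + 12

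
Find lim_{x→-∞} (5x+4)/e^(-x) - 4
The quotient is an ∞/∞ indeterminate form as x → -∞.
Compare growth rates of the dominant terms (exponentials ≫ polynomials ≫ logarithms), or apply L'Hôpital's rule; the quotient → 0.
Adding the constant: 0 - 4 = -4. Limit = -4.

Final answer: -4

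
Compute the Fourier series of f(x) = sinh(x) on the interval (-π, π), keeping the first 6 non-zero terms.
sin(x)·sinh(π)/π - 4·sin(2·x)·sinh(π)/(5·π) + 3·sin(3·x)·sinh(π)/(5·π) - 8·sin(4·x)·sinh(π)/(17·π) + 5·sin(5·x)·sinh(π)/(13·π) - 12·sin(6·x)·sinh(π)/(37·π)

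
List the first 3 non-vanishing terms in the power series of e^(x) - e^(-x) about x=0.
x^5/60 + x^3/3 + 2·x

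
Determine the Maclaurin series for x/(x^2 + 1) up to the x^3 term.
-x^3 + x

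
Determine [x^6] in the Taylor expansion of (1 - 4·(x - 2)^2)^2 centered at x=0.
Expand to order 6: (1 - 4·(x - 2)^2)^2 = 16·x^4 - 128·x^3 + 376·x^2 - 480·x + 225 + O(x^7).
The coefficient of x^6 is 0.

Final answer: 0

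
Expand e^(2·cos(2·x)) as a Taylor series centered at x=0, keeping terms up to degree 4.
28·x^4·e^(2)/3 - 4·x^2·e^(2) + e^(2)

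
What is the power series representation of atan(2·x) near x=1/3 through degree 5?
atan(2/3) + 18·(x - 1/3)/13 - 216·(x - 1/3)^2/169 + 648·(x - 1/3)^3/2197 + 38880·(x - 1/3)^4/28561 - 4642272·(x - 1/3)^5/1856465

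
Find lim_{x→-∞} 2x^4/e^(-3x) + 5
The quotient is an ∞/∞ indeterminate form as x → -∞.
Compare growth rates of the dominant terms (exponentials ≫ polynomials ≫ logarithms), or apply L'Hôpital's rule; the quotient → 0.
Adding the constant: 0 + 5 = 5. Limit = 5.

Final answer: 5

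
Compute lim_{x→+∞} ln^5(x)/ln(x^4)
This is an ∞/∞ indeterminate form as x → +∞.
Write ln(x^4) = 4·ln(x), reducing the quotient to ln^4(x)/4 → ∞.
Limit = ∞.

Final answer: ∞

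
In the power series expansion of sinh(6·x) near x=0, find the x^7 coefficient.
Expand to order 7: sinh(6·x) = 1944·x^7/35 + 324·x^5/5 + 36·x^3 + 6·x + O(x^8).
The coefficient of x^7 is 1944/35.

Final answer: 1944/35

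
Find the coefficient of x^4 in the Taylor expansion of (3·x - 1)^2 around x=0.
Expand to order 4: (3·x - 1)^2 = 9·x^2 - 6·x + 1 + O(x^5).
The coefficient of x^4 is 0.

Final answer: 0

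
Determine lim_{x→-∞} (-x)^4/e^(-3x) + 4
The quotient is an ∞/∞ indeterminate form as x → -∞.
Compare growth rates of the dominant terms (exponentials ≫ polynomials ≫ logarithms), or apply L'Hôpital's rule; the quotient → 0.
Adding the constant: 0 + 4 = 4. Limit = 4.

Final answer: 4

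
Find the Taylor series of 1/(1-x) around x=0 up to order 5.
x^5 + x^4 + x^3 + x^2 + x + 1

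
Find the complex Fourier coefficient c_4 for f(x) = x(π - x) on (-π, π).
Compute the real Fourier coefficients first: a_4 = -1/4, b_4 = -π/2.
Then c_4 = (a_4 − i·b_4)/2 = -1/8 + i·π/4.

Final answer: -1/8 + i·π/4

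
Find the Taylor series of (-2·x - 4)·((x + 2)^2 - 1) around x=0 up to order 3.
-2·x^3 - 12·x^2 - 22·x - 12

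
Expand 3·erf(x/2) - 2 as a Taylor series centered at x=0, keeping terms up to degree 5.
3·x^5/(160·√(π)) - x^3/(4·√(π)) + 3·x/√(π) - 2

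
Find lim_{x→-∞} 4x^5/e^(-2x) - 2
The quotient is an ∞/∞ indeterminate form as x → -∞.
Compare growth rates of the dominant terms (exponentials ≫ polynomials ≫ logarithms), or apply L'Hôpital's rule; the quotient → 0.
Adding the constant: 0 - 2 = -2. Limit = -2.

Final answer: -2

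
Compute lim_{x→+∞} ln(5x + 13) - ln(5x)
This is an ∞ − ∞ indeterminate form.
Combine the logarithms: ln(5x+13) − ln(5x) = ln((5x+13)/(5x)) = ln(1 + 13/(5x)) → ln(1) = 0.
Limit = 0.

Final answer: 0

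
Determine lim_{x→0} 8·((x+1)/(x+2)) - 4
Direct substitution at x = 0 gives 0.

Final answer: 0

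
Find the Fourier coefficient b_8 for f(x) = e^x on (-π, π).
b_8 = (1/π) ∫_{-π}^{π} f(x)·sin(8x) dx.
Evaluate the integral (use parity and integration by parts as needed): b_8 = (8 - 8·e^(2·π))·e^(-π)/(65·π).

Final answer: (8 - 8·e^(2·π))·e^(-π)/(65·π)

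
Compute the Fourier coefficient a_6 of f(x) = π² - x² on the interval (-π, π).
a_6 = (1/π) ∫_{-π}^{π} f(x)·cos(6x) dx.
Evaluate the integral (use parity and integration by parts as needed): a_6 = -1/9.

Final answer: -1/9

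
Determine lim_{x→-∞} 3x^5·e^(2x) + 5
The product is a 0·∞ indeterminate form at x → -∞.
Rewrite the product as 3x^5 / e^(-2x) (an ∞/∞ form) and apply L'Hôpital, or use the standard hierarchy e^(2|x|) ≫ |x^5| as x → -∞.
The indeterminate product → 0, so the limit = 5.

Final answer: 5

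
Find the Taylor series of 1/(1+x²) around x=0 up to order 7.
-x^6 + x^4 - x^2 + 1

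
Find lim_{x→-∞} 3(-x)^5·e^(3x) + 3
The product is a 0·∞ indeterminate form at x → -∞.
Rewrite the product as 3(-x)^5 / e^(-3x) (an ∞/∞ form) and apply L'Hôpital, or use the standard hierarchy e^(3|x|) ≫ |(-x)^5| as x → -∞.
The indeterminate product → 0, so the limit = 3.

Final answer: 3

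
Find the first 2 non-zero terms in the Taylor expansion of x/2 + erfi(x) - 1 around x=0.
x·(1/2 + 2/√(π)) - 1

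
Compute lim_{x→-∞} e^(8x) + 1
Evaluate the dominant behaviour as x → -∞; each term tends to a finite value or vanishes.
Limit = 1.

Final answer: 1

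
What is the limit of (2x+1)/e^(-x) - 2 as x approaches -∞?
The quotient is an ∞/∞ indeterminate form as x → -∞.
Compare growth rates of the dominant terms (exponentials ≫ polynomials ≫ logarithms), or apply L'Hôpital's rule; the quotient → 0.
Adding the constant: 0 - 2 = -2. Limit = -2.

Final answer: -2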